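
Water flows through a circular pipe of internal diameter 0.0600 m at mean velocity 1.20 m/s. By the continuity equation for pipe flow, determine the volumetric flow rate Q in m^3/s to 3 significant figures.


Approach: apply the continuity equation for pipe flow, Q = A * v with A = pi*(D/2)^2.
A = pi*(0.0600/2)^2 = 0.0028274 m^2
Q = 0.0028274 * 1.20 = 0.00339 m^3/s
Therefore the volumetric flow rate Q = 0.00339 m^3/s.


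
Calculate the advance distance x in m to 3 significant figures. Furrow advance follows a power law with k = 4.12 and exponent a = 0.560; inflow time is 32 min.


Approach: apply the power-law advance function, x = k*t^a.
x = 4.12 * 32^0.560 = 28.7 m
Therefore the advance distance x = 28.7 m.


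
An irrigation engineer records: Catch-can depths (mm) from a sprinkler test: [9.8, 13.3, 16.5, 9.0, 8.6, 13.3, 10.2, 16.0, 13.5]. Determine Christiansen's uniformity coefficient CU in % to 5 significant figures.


Approach: apply Christiansen's uniformity coefficient, CU = (1 - mean_abs_deviation/mean)*100.
mean = 12.24444 mm
mean |d_i - mean| = 2.528395 mm
CU = (1 - 2.528395/12.24444)*100 = 79.351 %
Therefore Christiansen's uniformity coefficient CU = 79.351 %.


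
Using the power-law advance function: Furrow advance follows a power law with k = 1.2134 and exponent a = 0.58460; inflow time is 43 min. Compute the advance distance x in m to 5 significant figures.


Approach: apply the power-law advance function, x = k*t^a.
x = 1.2134 * 43^0.58460 = 10.938 m
Therefore the advance distance x = 10.938 m.


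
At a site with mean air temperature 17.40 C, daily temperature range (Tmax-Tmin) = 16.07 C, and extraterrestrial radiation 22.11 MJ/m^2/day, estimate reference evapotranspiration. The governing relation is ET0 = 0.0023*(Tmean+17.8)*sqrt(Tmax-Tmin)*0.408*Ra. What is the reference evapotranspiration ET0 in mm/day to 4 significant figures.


ET0 = 0.0023*(17.40+17.8)*sqrt(16.07)*0.408*22.11 = 2.928 mm/day
Therefore the reference evapotranspiration ET0 = 2.928 mm/day.


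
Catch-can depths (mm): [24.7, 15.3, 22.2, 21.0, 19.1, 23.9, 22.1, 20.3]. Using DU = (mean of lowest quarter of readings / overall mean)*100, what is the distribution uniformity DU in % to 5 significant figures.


sorted lowest 2 of 8: [15.3, 19.1] -> mean = 17.20000 mm
overall mean = 21.07500 mm
DU = (17.20000/21.07500)*100 = 81.613 %
Therefore the distribution uniformity DU = 81.613 %.


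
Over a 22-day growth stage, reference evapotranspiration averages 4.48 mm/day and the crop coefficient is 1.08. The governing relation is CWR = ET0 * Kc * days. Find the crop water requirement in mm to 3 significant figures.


CWR = 4.48 * 1.08 * 22 = 106 mm
Therefore the crop water requirement = 106 mm.


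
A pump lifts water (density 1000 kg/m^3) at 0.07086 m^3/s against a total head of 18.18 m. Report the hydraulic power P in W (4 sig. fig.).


Approach: apply the hydraulic power relation, P = rho*g*Q*H.
P = 1000 * 9.81 * 0.07086 * 18.18 = 12640 W
Therefore the hydraulic power P = 12640 W.


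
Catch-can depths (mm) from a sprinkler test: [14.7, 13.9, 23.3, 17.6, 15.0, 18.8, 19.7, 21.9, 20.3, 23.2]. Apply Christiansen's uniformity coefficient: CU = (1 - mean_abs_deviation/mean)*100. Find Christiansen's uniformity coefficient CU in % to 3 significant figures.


mean = 18.840 mm
mean |d_i - mean| = 2.8400 mm
CU = (1 - 2.8400/18.840)*100 = 84.9 %
Therefore Christiansen's uniformity coefficient CU = 84.9 %.


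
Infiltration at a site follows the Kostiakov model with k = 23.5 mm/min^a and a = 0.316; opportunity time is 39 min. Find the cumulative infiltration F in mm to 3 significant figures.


Approach: apply the Kostiakov infiltration equation, F = k*t^a.
F = 23.5 * 39^0.316 = 74.8 mm
Therefore the cumulative infiltration F = 74.8 mm.


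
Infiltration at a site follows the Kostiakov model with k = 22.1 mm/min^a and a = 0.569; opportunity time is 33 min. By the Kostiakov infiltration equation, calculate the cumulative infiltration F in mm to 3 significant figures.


Approach: apply the Kostiakov infiltration equation, F = k*t^a.
F = 22.1 * 33^0.569 = 162 mm
Therefore the cumulative infiltration F = 162 mm.


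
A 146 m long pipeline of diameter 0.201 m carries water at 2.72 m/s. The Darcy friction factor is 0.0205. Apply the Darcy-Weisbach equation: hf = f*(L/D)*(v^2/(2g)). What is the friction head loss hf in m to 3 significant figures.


hf = 0.0205 * (146/0.201) * (2.72^2 / (2*9.81))
hf = 5.61 m
Therefore the friction head loss hf = 5.61 m.


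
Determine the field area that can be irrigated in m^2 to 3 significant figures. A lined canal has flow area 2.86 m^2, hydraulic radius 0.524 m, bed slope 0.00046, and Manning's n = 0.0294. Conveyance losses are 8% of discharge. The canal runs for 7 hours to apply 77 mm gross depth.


Approach: apply Manning's equation with a conveyance and depth budget, Q = (1/n)*A*R^(2/3)*S^(1/2); Q_field = Q*(1-loss); Area = Q_field*t/(d/1000).
Step 1 — canal discharge (Manning's equation):
  Q = (1/0.0294) * 2.86 * 0.524^(2/3) * 0.00046^(1/2) = 1.3561 m^3/s
Step 2 — delivered flow: Q_field = 1.3561*(1 - 8/100) = 1.2476 m^3/s
Step 3 — volume delivered: V = 1.2476 * 7*3600 = 31439 m^3
Step 4 — area served: A = V / (depth/1000) = 31439 / 0.077 = 408000 m^2
Therefore the field area that can be irrigated = 408000 m^2.


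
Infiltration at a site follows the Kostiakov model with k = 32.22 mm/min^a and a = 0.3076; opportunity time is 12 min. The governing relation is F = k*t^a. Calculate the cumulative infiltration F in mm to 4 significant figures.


F = 32.22 * 12^0.3076 = 69.20 mm
Therefore the cumulative infiltration F = 69.20 mm.


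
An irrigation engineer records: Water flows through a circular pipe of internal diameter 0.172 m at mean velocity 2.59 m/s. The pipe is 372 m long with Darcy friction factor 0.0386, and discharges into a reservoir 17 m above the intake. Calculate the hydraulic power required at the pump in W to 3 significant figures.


Approach: apply continuity + Darcy-Weisbach + hydraulic power, Q = A*v; hf = f*(L/D)*(v^2/(2g)); H = static + hf; P = rho*g*Q*H.
Step 1 — flow rate (continuity, Q = A*v):
  A = pi*(0.172/2)^2 = 0.023235 m^2
  Q = 0.023235 * 2.59 = 0.060179 m^3/s
Step 2 — friction head loss (Darcy-Weisbach):
  hf = 0.0386 * (372/0.172) * (2.59^2 / (2*9.81))
  hf = 28.543 m
Step 3 — total head: H = 17 + 28.543 = 45.543 m
Step 4 — hydraulic power (P = rho*g*Q*H):
  P = 1000 * 9.81 * 0.060179 * 45.543 = 26900 W
Therefore the hydraulic power required at the pump = 26900 W.


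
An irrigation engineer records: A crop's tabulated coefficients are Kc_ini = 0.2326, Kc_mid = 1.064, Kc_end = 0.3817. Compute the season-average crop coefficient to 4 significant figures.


Approach: apply a simple seasonal average, Kc_avg = (Kc_ini + Kc_mid + Kc_end)/3.
Kc_avg = (0.2326 + 1.064 + 0.3817)/3 = 0.5594
Therefore the season-average crop coefficient = 0.5594.


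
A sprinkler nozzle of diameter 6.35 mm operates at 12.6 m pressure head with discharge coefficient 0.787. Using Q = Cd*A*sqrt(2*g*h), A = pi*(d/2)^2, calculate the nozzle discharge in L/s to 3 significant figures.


A = pi*(6.35e-3/2)^2 = 3.1669e-05 m^2
Q = 0.787 * 3.1669e-05 * sqrt(2*9.81*12.6) * 1000 = 0.392 L/s
Therefore the nozzle discharge = 0.392 L/s.


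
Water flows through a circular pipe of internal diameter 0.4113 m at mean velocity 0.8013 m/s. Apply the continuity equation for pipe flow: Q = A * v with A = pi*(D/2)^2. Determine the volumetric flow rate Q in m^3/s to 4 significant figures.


A = pi*(0.4113/2)^2 = 0.132864 m^2
Q = 0.132864 * 0.8013 = 0.1065 m^3/s
Therefore the volumetric flow rate Q = 0.1065 m^3/s.


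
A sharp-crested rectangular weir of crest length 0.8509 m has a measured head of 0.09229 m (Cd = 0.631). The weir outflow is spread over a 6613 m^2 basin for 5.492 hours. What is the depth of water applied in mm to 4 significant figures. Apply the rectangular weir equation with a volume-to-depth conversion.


Approach: apply the rectangular weir equation with a volume-to-depth conversion, Q = (2/3)*Cd*L*sqrt(2g)*H^1.5; d = Q*t/A * 1000.
Step 1 — weir discharge:
  Q = (2/3)*0.631*0.8509*sqrt(2*9.81)*0.09229^1.5 = 0.0444527 m^3/s
Step 2 — volume: V = 0.0444527 * 5.492*3600 = 878.883 m^3
Step 3 — depth: d = V/A * 1000 = 878.883/6613 * 1000 = 132.9 mm
Therefore the depth of water applied = 132.9 mm.


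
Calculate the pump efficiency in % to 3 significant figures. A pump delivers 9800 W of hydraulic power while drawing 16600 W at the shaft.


Approach: apply the efficiency ratio, eta = (P_out/P_in)*100.
eta = (9800 / 16600) * 100 = 59.0 %
Therefore the pump efficiency = 59.0 %.


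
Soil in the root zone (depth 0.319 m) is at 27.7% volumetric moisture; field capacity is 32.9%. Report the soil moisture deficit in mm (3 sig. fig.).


Approach: apply the soil moisture deficit relation, SMD = (FC - theta)/100 * depth * 1000.
SMD = (32.9 - 27.7)/100 * 0.319 * 1000 = 16.6 mm
Therefore the soil moisture deficit = 16.6 mm.


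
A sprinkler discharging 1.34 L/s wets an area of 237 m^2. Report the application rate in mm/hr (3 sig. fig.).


Approach: apply the application rate relation, rate = (Q/A)*3600.
rate = (1.34 / 237) * 3600 = 20.4 mm/hr
Therefore the application rate = 20.4 mm/hr.


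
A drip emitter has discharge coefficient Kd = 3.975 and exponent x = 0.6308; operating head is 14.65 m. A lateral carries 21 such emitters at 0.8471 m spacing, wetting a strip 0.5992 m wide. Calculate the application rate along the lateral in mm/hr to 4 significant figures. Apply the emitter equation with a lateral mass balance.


Approach: apply the emitter equation with a lateral mass balance, q = Kd*h^x; Q = n*q; rate = Q/(n*spacing*width).
Step 1 — single emitter flow (q = Kd*h^x):
  q = 3.975 * 14.65^0.6308 = 21.6146 L/hr
Step 2 — total lateral flow: Q = 21 * 21.6146 = 453.907 L/hr
Step 3 — wetted area: A = 21 * 0.8471 * 0.5992 = 10.6592 m^2
Step 4 — application rate: Q/A = 453.907/10.6592 = 42.58 mm/hr
Therefore the application rate along the lateral = 42.58 mm/hr.


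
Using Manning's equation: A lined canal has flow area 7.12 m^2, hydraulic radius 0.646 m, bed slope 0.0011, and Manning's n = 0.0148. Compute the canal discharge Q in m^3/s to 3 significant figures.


Approach: apply Manning's equation, Q = (1/n)*A*R^(2/3)*S^(1/2).
Q = (1/0.0148) * 7.12 * 0.646^(2/3) * 0.0011^(1/2) = 11.9 m^3/s
Therefore the canal discharge Q = 11.9 m^3/s.


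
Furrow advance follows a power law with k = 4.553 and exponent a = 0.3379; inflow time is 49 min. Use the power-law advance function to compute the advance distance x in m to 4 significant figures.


Approach: apply the power-law advance function, x = k*t^a.
x = 4.553 * 49^0.3379 = 16.96 m
Therefore the advance distance x = 16.96 m.


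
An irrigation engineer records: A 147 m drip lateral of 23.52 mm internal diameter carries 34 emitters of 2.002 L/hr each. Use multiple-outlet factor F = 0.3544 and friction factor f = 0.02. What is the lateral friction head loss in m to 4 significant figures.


Approach: apply Darcy-Weisbach with the multiple-outlet F-factor, Q = n*q/(3600*1000) m^3/s; v = Q/A; hf = F*f*(L/D)*(v^2/(2g)).
Q = 34*2.002/(3600*1000) = 1.89078e-05 m^3/s
A = pi*(23.52e-3/2)^2 = 4.34475e-04 m^2, so v = Q/A = 0.0435187 m/s
hf = 0.3544*0.02*(147/0.02352)*(0.0435187^2/(2*9.81)) = 0.004276 m
Therefore the lateral friction head loss = 0.004276 m.


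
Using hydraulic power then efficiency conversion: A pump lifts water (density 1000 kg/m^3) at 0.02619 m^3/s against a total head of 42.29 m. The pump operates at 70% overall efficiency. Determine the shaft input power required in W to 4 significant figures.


Approach: apply hydraulic power then efficiency conversion, P = rho*g*Q*H; P_in = P/eta.
Step 1 — hydraulic power (P = rho*g*Q*H):
  P = 1000 * 9.81 * 0.02619 * 42.29 = 10865.3 W
Step 2 — input power: P_in = P/eta = 10865.3 / 0.7 = 15520 W
Therefore the shaft input power required = 15520 W.


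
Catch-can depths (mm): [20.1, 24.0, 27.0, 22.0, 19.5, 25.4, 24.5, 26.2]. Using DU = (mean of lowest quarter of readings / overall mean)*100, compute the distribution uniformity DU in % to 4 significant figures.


sorted lowest 2 of 8: [19.5, 20.1] -> mean = 19.8000 mm
overall mean = 23.5875 mm
DU = (19.8000/23.5875)*100 = 83.94 %
Therefore the distribution uniformity DU = 83.94 %.


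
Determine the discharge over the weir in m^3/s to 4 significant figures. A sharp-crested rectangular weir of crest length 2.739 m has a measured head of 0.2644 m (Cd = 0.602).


Approach: apply the rectangular weir equation, Q = (2/3)*Cd*L*sqrt(2g)*H^1.5.
Q = (2/3)*0.602*2.739*sqrt(2*9.81)*0.2644^1.5 = 0.6620 m^3/s
Therefore the discharge over the weir = 0.6620 m^3/s.


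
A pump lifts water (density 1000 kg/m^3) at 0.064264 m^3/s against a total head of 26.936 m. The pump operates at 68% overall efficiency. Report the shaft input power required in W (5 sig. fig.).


Approach: apply hydraulic power then efficiency conversion, P = rho*g*Q*H; P_in = P/eta.
Step 1 — hydraulic power (P = rho*g*Q*H):
  P = 1000 * 9.81 * 0.064264 * 26.936 = 16981.26 W
Step 2 — input power: P_in = P/eta = 16981.26 / 0.68 = 24972 W
Therefore the shaft input power required = 24972 W.


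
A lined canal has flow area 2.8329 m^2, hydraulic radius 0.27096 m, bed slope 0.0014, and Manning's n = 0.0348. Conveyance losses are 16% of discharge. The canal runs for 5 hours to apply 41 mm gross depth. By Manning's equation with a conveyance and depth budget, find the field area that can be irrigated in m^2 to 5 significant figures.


Approach: apply Manning's equation with a conveyance and depth budget, Q = (1/n)*A*R^(2/3)*S^(1/2); Q_field = Q*(1-loss); Area = Q_field*t/(d/1000).
Step 1 — canal discharge (Manning's equation):
  Q = (1/0.0348) * 2.8329 * 0.27096^(2/3) * 0.0014^(1/2) = 1.275419 m^3/s
Step 2 — delivered flow: Q_field = 1.275419*(1 - 16/100) = 1.071352 m^3/s
Step 3 — volume delivered: V = 1.071352 * 5*3600 = 19284.33 m^3
Step 4 — area served: A = V / (depth/1000) = 19284.33 / 0.041 = 470350 m^2
Therefore the field area that can be irrigated = 470350 m^2.


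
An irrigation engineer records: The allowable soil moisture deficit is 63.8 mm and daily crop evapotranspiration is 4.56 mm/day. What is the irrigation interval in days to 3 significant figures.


Approach: apply the irrigation interval relation, interval = SMD / ETc.
interval = 63.8 / 4.56 = 14.0 days
Therefore the irrigation interval = 14.0 days.


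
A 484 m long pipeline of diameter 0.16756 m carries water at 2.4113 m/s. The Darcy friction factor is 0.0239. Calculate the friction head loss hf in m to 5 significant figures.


Approach: apply the Darcy-Weisbach equation, hf = f*(L/D)*(v^2/(2g)).
hf = 0.0239 * (484/0.16756) * (2.4113^2 / (2*9.81))
hf = 20.459 m
Therefore the friction head loss hf = 20.459 m.


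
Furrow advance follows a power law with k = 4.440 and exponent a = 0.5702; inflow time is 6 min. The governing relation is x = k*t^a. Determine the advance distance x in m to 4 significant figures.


x = 4.440 * 6^0.5702 = 12.33 m
Therefore the advance distance x = 12.33 m.


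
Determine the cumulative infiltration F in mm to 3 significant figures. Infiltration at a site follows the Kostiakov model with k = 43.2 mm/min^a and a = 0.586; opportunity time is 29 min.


Approach: apply the Kostiakov infiltration equation, F = k*t^a.
F = 43.2 * 29^0.586 = 311 mm
Therefore the cumulative infiltration F = 311 mm.


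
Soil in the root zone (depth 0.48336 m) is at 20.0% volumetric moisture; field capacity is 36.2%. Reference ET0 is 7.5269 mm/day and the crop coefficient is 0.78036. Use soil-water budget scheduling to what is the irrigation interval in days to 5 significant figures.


Approach: apply soil-water budget scheduling, SMD = (FC-theta)/100*depth*1000; ETc = ET0*Kc; interval = SMD/ETc.
Step 1 — soil moisture deficit:
  SMD = (36.2 - 20.0)/100 * 0.48336 * 1000 = 78.30432 mm
Step 2 — daily crop ET (ETc = ET0*Kc):
  ETc = 7.5269 * 0.78036 = 5.873692 mm/day
Step 3 — irrigation interval (SMD/ETc):
  interval = 78.30432 / 5.873692 = 13.331 days
Therefore the irrigation interval = 13.331 days.


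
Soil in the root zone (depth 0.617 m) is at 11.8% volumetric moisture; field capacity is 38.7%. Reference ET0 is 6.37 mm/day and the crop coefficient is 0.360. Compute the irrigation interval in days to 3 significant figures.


Approach: apply soil-water budget scheduling, SMD = (FC-theta)/100*depth*1000; ETc = ET0*Kc; interval = SMD/ETc.
Step 1 — soil moisture deficit:
  SMD = (38.7 - 11.8)/100 * 0.617 * 1000 = 165.97 mm
Step 2 — daily crop ET (ETc = ET0*Kc):
  ETc = 6.37 * 0.360 = 2.2932 mm/day
Step 3 — irrigation interval (SMD/ETc):
  interval = 165.97 / 2.2932 = 72.4 days
Therefore the irrigation interval = 72.4 days.


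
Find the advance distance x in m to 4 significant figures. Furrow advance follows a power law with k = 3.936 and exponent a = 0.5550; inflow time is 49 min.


Approach: apply the power-law advance function, x = k*t^a.
x = 3.936 * 49^0.5550 = 34.13 m
Therefore the advance distance x = 34.13 m.


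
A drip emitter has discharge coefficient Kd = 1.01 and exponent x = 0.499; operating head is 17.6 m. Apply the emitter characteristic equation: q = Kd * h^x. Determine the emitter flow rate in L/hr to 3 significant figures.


q = 1.01 * 17.6^0.499 = 4.23 L/hr
Therefore the emitter flow rate = 4.23 L/hr.


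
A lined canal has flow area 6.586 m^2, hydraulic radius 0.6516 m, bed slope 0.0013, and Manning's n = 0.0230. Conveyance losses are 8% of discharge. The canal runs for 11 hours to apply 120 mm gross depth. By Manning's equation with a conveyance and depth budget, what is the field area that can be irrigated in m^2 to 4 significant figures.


Approach: apply Manning's equation with a conveyance and depth budget, Q = (1/n)*A*R^(2/3)*S^(1/2); Q_field = Q*(1-loss); Area = Q_field*t/(d/1000).
Step 1 — canal discharge (Manning's equation):
  Q = (1/0.0230) * 6.586 * 0.6516^(2/3) * 0.0013^(1/2) = 7.75984 m^3/s
Step 2 — delivered flow: Q_field = 7.75984*(1 - 8/100) = 7.13906 m^3/s
Step 3 — volume delivered: V = 7.13906 * 11*3600 = 282707 m^3
Step 4 — area served: A = V / (depth/1000) = 282707 / 0.12 = 2356000 m^2
Therefore the field area that can be irrigated = 2356000 m^2.


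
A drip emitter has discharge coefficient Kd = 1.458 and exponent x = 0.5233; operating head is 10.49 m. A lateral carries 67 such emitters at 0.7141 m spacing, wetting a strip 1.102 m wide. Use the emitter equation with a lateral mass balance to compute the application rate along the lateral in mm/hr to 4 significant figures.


Approach: apply the emitter equation with a lateral mass balance, q = Kd*h^x; Q = n*q; rate = Q/(n*spacing*width).
Step 1 — single emitter flow (q = Kd*h^x):
  q = 1.458 * 10.49^0.5233 = 4.98803 L/hr
Step 2 — total lateral flow: Q = 67 * 4.98803 = 334.198 L/hr
Step 3 — wetted area: A = 67 * 0.7141 * 1.102 = 52.7249 m^2
Step 4 — application rate: Q/A = 334.198/52.7249 = 6.339 mm/hr
Therefore the application rate along the lateral = 6.339 mm/hr.


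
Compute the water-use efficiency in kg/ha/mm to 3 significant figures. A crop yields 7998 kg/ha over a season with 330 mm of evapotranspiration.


Approach: apply the water-use efficiency ratio, WUE = yield/ET.
WUE = 7998 / 330 = 24.2 kg/ha/mm
Therefore the water-use efficiency = 24.2 kg/ha/mm.


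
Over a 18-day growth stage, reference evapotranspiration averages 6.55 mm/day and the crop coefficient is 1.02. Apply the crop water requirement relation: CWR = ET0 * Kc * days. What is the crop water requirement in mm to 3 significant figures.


CWR = 6.55 * 1.02 * 18 = 120 mm
Therefore the crop water requirement = 120 mm.


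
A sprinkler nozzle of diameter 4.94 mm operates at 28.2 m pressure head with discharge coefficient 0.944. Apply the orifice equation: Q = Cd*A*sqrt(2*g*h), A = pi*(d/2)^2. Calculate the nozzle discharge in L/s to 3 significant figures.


A = pi*(4.94e-3/2)^2 = 1.9167e-05 m^2
Q = 0.944 * 1.9167e-05 * sqrt(2*9.81*28.2) * 1000 = 0.426 L/s
Therefore the nozzle discharge = 0.426 L/s.


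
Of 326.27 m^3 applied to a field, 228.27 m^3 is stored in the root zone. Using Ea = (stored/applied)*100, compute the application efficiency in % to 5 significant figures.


Ea = (228.27/326.27)*100 = 69.964 %
Therefore the application efficiency = 69.964 %.


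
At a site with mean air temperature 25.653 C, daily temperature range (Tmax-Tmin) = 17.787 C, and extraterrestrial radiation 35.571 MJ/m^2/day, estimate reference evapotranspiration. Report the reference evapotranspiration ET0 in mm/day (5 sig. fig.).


Approach: apply the Hargreaves-Samani method, ET0 = 0.0023*(Tmean+17.8)*sqrt(Tmax-Tmin)*0.408*Ra.
ET0 = 0.0023*(25.653+17.8)*sqrt(17.787)*0.408*35.571 = 6.1172 mm/day
Therefore the reference evapotranspiration ET0 = 6.1172 mm/day.


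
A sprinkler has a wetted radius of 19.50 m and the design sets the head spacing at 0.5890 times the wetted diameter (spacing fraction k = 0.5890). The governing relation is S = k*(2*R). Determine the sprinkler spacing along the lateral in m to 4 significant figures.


S = 0.5890 * (2 * 19.50) = 22.97 m
Therefore the sprinkler spacing along the lateral = 22.97 m.


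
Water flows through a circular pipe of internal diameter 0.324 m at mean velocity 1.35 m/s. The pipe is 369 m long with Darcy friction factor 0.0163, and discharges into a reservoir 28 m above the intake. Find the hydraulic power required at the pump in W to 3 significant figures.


Approach: apply continuity + Darcy-Weisbach + hydraulic power, Q = A*v; hf = f*(L/D)*(v^2/(2g)); H = static + hf; P = rho*g*Q*H.
Step 1 — flow rate (continuity, Q = A*v):
  A = pi*(0.324/2)^2 = 0.082448 m^2
  Q = 0.082448 * 1.35 = 0.11130 m^3/s
Step 2 — friction head loss (Darcy-Weisbach):
  hf = 0.0163 * (369/0.324) * (1.35^2 / (2*9.81))
  hf = 1.7244 m
Step 3 — total head: H = 28 + 1.7244 = 29.724 m
Step 4 — hydraulic power (P = rho*g*Q*H):
  P = 1000 * 9.81 * 0.11130 * 29.724 = 32500 W
Therefore the hydraulic power required at the pump = 32500 W.


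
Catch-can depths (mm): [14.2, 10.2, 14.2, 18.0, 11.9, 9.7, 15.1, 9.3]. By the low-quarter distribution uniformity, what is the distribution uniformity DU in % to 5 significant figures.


Approach: apply the low-quarter distribution uniformity, DU = (mean of lowest quarter of readings / overall mean)*100.
sorted lowest 2 of 8: [9.3, 9.7] -> mean = 9.500000 mm
overall mean = 12.82500 mm
DU = (9.500000/12.82500)*100 = 74.074 %
Therefore the distribution uniformity DU = 74.074 %.


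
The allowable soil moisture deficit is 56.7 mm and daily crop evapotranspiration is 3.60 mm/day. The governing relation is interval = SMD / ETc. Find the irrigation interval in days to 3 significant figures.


interval = 56.7 / 3.60 = 15.8 days
Therefore the irrigation interval = 15.8 days.


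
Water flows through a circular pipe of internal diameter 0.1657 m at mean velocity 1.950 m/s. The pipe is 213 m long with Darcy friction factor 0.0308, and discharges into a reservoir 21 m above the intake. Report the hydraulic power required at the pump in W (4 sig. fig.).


Approach: apply continuity + Darcy-Weisbach + hydraulic power, Q = A*v; hf = f*(L/D)*(v^2/(2g)); H = static + hf; P = rho*g*Q*H.
Step 1 — flow rate (continuity, Q = A*v):
  A = pi*(0.1657/2)^2 = 0.0215643 m^2
  Q = 0.0215643 * 1.950 = 0.0420503 m^3/s
Step 2 — friction head loss (Darcy-Weisbach):
  hf = 0.0308 * (213/0.1657) * (1.950^2 / (2*9.81))
  hf = 7.67323 m
Step 3 — total head: H = 21 + 7.67323 = 28.6732 m
Step 4 — hydraulic power (P = rho*g*Q*H):
  P = 1000 * 9.81 * 0.0420503 * 28.6732 = 11830 W
Therefore the hydraulic power required at the pump = 11830 W.


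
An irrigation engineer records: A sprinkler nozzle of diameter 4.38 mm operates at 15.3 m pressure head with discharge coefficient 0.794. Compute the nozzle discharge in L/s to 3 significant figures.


Approach: apply the orifice equation, Q = Cd*A*sqrt(2*g*h), A = pi*(d/2)^2.
A = pi*(4.38e-3/2)^2 = 1.5067e-05 m^2
Q = 0.794 * 1.5067e-05 * sqrt(2*9.81*15.3) * 1000 = 0.207 L/s
Therefore the nozzle discharge = 0.207 L/s.


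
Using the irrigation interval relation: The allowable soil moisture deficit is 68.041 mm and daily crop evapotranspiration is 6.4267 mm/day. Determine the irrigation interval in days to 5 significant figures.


Approach: apply the irrigation interval relation, interval = SMD / ETc.
interval = 68.041 / 6.4267 = 10.587 days
Therefore the irrigation interval = 10.587 days.


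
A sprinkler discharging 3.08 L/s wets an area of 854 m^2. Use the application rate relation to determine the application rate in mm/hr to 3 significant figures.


Approach: apply the application rate relation, rate = (Q/A)*3600.
rate = (3.08 / 854) * 3600 = 13.0 mm/hr
Therefore the application rate = 13.0 mm/hr.


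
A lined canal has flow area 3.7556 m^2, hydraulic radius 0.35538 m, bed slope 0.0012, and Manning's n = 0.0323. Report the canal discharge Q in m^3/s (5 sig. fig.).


Approach: apply Manning's equation, Q = (1/n)*A*R^(2/3)*S^(1/2).
Q = (1/0.0323) * 3.7556 * 0.35538^(2/3) * 0.0012^(1/2) = 2.0208 m^3/s
Therefore the canal discharge Q = 2.0208 m^3/s.


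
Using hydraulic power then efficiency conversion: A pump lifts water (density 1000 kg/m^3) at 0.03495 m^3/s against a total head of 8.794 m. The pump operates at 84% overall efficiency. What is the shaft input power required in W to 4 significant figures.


Approach: apply hydraulic power then efficiency conversion, P = rho*g*Q*H; P_in = P/eta.
Step 1 — hydraulic power (P = rho*g*Q*H):
  P = 1000 * 9.81 * 0.03495 * 8.794 = 3015.11 W
Step 2 — input power: P_in = P/eta = 3015.11 / 0.84 = 3589 W
Therefore the shaft input power required = 3589 W.


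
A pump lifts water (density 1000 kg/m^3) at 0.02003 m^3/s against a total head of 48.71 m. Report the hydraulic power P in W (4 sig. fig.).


Approach: apply the hydraulic power relation, P = rho*g*Q*H.
P = 1000 * 9.81 * 0.02003 * 48.71 = 9571 W
Therefore the hydraulic power P = 9571 W.


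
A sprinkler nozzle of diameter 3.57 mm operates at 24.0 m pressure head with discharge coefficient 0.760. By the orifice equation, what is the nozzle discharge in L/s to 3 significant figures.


Approach: apply the orifice equation, Q = Cd*A*sqrt(2*g*h), A = pi*(d/2)^2.
A = pi*(3.57e-3/2)^2 = 1.0010e-05 m^2
Q = 0.760 * 1.0010e-05 * sqrt(2*9.81*24.0) * 1000 = 0.165 L/s
Therefore the nozzle discharge = 0.165 L/s.


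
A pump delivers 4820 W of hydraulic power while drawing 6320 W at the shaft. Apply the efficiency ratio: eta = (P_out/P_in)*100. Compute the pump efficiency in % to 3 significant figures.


eta = (4820 / 6320) * 100 = 76.3 %
Therefore the pump efficiency = 76.3 %.


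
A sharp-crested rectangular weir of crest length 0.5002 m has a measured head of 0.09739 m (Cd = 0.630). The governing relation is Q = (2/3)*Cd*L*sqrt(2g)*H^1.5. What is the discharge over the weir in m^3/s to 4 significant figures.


Q = (2/3)*0.630*0.5002*sqrt(2*9.81)*0.09739^1.5 = 0.02828 m^3/s
Therefore the discharge over the weir = 0.02828 m^3/s.


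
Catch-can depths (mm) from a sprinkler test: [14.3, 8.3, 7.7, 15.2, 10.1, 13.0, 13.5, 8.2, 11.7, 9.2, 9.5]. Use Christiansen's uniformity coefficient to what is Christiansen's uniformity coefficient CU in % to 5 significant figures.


Approach: apply Christiansen's uniformity coefficient, CU = (1 - mean_abs_deviation/mean)*100.
mean = 10.97273 mm
mean |d_i - mean| = 2.333884 mm
CU = (1 - 2.333884/10.97273)*100 = 78.730 %
Therefore Christiansen's uniformity coefficient CU = 78.730 %.


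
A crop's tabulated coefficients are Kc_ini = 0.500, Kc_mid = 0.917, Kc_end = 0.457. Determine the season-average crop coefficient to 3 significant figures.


Approach: apply a simple seasonal average, Kc_avg = (Kc_ini + Kc_mid + Kc_end)/3.
Kc_avg = (0.500 + 0.917 + 0.457)/3 = 0.625
Therefore the season-average crop coefficient = 0.625.


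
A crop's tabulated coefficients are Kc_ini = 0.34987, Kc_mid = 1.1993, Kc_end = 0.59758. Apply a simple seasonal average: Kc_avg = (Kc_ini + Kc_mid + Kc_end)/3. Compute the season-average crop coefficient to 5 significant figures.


Kc_avg = (0.34987 + 1.1993 + 0.59758)/3 = 0.71558
Therefore the season-average crop coefficient = 0.71558.


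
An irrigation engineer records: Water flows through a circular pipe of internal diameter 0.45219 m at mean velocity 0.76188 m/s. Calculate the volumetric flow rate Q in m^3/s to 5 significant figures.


Approach: apply the continuity equation for pipe flow, Q = A * v with A = pi*(D/2)^2.
A = pi*(0.45219/2)^2 = 0.1605949 m^2
Q = 0.1605949 * 0.76188 = 0.12235 m^3/s
Therefore the volumetric flow rate Q = 0.12235 m^3/s.


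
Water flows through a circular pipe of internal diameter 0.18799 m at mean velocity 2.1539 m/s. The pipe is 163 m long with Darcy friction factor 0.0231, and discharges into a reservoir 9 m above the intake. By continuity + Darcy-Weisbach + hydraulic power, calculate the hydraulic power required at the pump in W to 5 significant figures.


Approach: apply continuity + Darcy-Weisbach + hydraulic power, Q = A*v; hf = f*(L/D)*(v^2/(2g)); H = static + hf; P = rho*g*Q*H.
Step 1 — flow rate (continuity, Q = A*v):
  A = pi*(0.18799/2)^2 = 0.02775616 m^2
  Q = 0.02775616 * 2.1539 = 0.05978399 m^3/s
Step 2 — friction head loss (Darcy-Weisbach):
  hf = 0.0231 * (163/0.18799) * (2.1539^2 / (2*9.81))
  hf = 4.736057 m
Step 3 — total head: H = 9 + 4.736057 = 13.73606 m
Step 4 — hydraulic power (P = rho*g*Q*H):
  P = 1000 * 9.81 * 0.05978399 * 13.73606 = 8055.9 W
Therefore the hydraulic power required at the pump = 8055.9 W.


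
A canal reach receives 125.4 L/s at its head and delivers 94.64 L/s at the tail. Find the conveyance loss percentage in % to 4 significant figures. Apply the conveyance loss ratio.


Approach: apply the conveyance loss ratio, loss% = ((Q_head - Q_tail)/Q_head)*100.
loss = ((125.4 - 94.64)/125.4)*100 = 24.53 %
Therefore the conveyance loss percentage = 24.53 %.


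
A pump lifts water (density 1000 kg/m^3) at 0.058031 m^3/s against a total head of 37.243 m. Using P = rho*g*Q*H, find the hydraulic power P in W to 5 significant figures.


P = 1000 * 9.81 * 0.058031 * 37.243 = 21202 W
Therefore the hydraulic power P = 21202 W.


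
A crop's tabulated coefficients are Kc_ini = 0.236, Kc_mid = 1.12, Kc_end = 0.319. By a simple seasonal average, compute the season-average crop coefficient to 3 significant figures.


Approach: apply a simple seasonal average, Kc_avg = (Kc_ini + Kc_mid + Kc_end)/3.
Kc_avg = (0.236 + 1.12 + 0.319)/3 = 0.558
Therefore the season-average crop coefficient = 0.558.


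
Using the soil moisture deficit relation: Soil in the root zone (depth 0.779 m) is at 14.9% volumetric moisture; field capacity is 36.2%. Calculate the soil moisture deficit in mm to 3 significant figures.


Approach: apply the soil moisture deficit relation, SMD = (FC - theta)/100 * depth * 1000.
SMD = (36.2 - 14.9)/100 * 0.779 * 1000 = 166 mm
Therefore the soil moisture deficit = 166 mm.


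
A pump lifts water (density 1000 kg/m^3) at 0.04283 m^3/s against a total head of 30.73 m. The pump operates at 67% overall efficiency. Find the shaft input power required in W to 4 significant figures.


Approach: apply hydraulic power then efficiency conversion, P = rho*g*Q*H; P_in = P/eta.
Step 1 — hydraulic power (P = rho*g*Q*H):
  P = 1000 * 9.81 * 0.04283 * 30.73 = 12911.6 W
Step 2 — input power: P_in = P/eta = 12911.6 / 0.67 = 19270 W
Therefore the shaft input power required = 19270 W.


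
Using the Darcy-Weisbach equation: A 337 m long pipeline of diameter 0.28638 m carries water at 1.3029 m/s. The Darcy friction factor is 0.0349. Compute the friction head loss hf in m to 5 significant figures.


Approach: apply the Darcy-Weisbach equation, hf = f*(L/D)*(v^2/(2g)).
hf = 0.0349 * (337/0.28638) * (1.3029^2 / (2*9.81))
hf = 3.5533 m
Therefore the friction head loss hf = 3.5533 m.


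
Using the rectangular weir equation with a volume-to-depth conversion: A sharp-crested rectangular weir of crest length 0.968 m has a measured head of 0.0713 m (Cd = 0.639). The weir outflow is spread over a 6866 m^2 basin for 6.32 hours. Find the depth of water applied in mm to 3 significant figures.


Approach: apply the rectangular weir equation with a volume-to-depth conversion, Q = (2/3)*Cd*L*sqrt(2g)*H^1.5; d = Q*t/A * 1000.
Step 1 — weir discharge:
  Q = (2/3)*0.639*0.968*sqrt(2*9.81)*0.0713^1.5 = 0.034775 m^3/s
Step 2 — volume: V = 0.034775 * 6.32*3600 = 791.20 m^3
Step 3 — depth: d = V/A * 1000 = 791.20/6866 * 1000 = 115 mm
Therefore the depth of water applied = 115 mm.


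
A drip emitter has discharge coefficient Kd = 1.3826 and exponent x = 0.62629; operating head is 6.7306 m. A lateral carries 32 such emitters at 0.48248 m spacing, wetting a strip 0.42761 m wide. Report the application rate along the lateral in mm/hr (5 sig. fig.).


Approach: apply the emitter equation with a lateral mass balance, q = Kd*h^x; Q = n*q; rate = Q/(n*spacing*width).
Step 1 — single emitter flow (q = Kd*h^x):
  q = 1.3826 * 6.7306^0.62629 = 4.563503 L/hr
Step 2 — total lateral flow: Q = 32 * 4.563503 = 146.0321 L/hr
Step 3 — wetted area: A = 32 * 0.48248 * 0.42761 = 6.602025 m^2
Step 4 — application rate: Q/A = 146.0321/6.602025 = 22.119 mm/hr
Therefore the application rate along the lateral = 22.119 mm/hr.


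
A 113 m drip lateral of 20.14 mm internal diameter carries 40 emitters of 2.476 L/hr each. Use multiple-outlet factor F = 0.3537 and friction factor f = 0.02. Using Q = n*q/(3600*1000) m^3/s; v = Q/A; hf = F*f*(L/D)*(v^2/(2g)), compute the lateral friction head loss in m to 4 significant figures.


Q = 40*2.476/(3600*1000) = 2.75111e-05 m^3/s
A = pi*(20.14e-3/2)^2 = 3.18573e-04 m^2, so v = Q/A = 0.0863574 m/s
hf = 0.3537*0.02*(113/0.02014)*(0.0863574^2/(2*9.81)) = 0.01509 m
Therefore the lateral friction head loss = 0.01509 m.


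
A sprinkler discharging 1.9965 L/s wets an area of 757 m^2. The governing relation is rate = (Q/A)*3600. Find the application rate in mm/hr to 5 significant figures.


rate = (1.9965 / 757) * 3600 = 9.4946 mm/hr
Therefore the application rate = 9.4946 mm/hr.


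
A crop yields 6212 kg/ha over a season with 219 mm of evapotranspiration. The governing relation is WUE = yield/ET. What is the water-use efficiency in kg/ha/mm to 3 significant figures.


WUE = 6212 / 219 = 28.4 kg/ha/mm
Therefore the water-use efficiency = 28.4 kg/ha/mm.


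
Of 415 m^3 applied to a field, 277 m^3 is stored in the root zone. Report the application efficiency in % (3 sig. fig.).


Approach: apply the application efficiency ratio, Ea = (stored/applied)*100.
Ea = (277/415)*100 = 66.7 %
Therefore the application efficiency = 66.7 %.


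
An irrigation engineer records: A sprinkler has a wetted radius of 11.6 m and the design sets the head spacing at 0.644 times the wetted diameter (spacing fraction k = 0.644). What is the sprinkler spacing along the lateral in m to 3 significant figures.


Approach: apply the sprinkler spacing rule (spacing as a fraction of wetted diameter), S = k*(2*R).
S = 0.644 * (2 * 11.6) = 14.9 m
Therefore the sprinkler spacing along the lateral = 14.9 m.


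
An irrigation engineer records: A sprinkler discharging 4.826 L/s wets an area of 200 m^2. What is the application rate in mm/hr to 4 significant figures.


Approach: apply the application rate relation, rate = (Q/A)*3600.
rate = (4.826 / 200) * 3600 = 86.87 mm/hr
Therefore the application rate = 86.87 mm/hr.


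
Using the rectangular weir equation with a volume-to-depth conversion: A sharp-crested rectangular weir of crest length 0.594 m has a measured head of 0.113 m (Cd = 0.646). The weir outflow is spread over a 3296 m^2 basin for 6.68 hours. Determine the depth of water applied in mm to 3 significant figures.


Approach: apply the rectangular weir equation with a volume-to-depth conversion, Q = (2/3)*Cd*L*sqrt(2g)*H^1.5; d = Q*t/A * 1000.
Step 1 — weir discharge:
  Q = (2/3)*0.646*0.594*sqrt(2*9.81)*0.113^1.5 = 0.043042 m^3/s
Step 2 — volume: V = 0.043042 * 6.68*3600 = 1035.1 m^3
Step 3 — depth: d = V/A * 1000 = 1035.1/3296 * 1000 = 314 mm
Therefore the depth of water applied = 314 mm.


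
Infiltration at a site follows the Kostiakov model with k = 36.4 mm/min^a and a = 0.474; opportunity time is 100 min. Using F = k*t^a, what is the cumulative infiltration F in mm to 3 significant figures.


F = 36.4 * 100^0.474 = 323 mm
Therefore the cumulative infiltration F = 323 mm.


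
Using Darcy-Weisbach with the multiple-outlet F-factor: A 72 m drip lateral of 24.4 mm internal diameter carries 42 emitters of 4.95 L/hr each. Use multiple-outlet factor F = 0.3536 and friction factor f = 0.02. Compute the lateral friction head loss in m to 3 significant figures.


Approach: apply Darcy-Weisbach with the multiple-outlet F-factor, Q = n*q/(3600*1000) m^3/s; v = Q/A; hf = F*f*(L/D)*(v^2/(2g)).
Q = 42*4.95/(3600*1000) = 5.7750e-05 m^3/s
A = pi*(24.4e-3/2)^2 = 4.6759e-04 m^2, so v = Q/A = 0.12350 m/s
hf = 0.3536*0.02*(72/0.0244)*(0.12350^2/(2*9.81)) = 0.0162 m
Therefore the lateral friction head loss = 0.0162 m.


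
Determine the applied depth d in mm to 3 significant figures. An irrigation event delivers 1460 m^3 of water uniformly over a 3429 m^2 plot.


Approach: apply depth from volume over area, d = (V/A)*1000.
d = (1460 / 3429) * 1000 = 426 mm
Therefore the applied depth d = 426 mm.


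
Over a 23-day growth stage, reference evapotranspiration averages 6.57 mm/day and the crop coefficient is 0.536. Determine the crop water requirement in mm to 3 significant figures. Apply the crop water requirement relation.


Approach: apply the crop water requirement relation, CWR = ET0 * Kc * days.
CWR = 6.57 * 0.536 * 23 = 81.0 mm
Therefore the crop water requirement = 81.0 mm.


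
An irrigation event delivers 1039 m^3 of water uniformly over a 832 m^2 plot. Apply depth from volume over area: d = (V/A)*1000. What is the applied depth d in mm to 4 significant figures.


d = (1039 / 832) * 1000 = 1249 mm
Therefore the applied depth d = 1249 mm.


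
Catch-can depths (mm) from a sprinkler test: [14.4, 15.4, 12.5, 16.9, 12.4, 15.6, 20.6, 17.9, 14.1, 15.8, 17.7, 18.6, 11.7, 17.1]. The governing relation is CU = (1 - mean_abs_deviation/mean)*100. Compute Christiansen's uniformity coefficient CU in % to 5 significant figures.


mean = 15.76429 mm
mean |d_i - mean| = 2.035714 mm
CU = (1 - 2.035714/15.76429)*100 = 87.087 %
Therefore Christiansen's uniformity coefficient CU = 87.087 %.


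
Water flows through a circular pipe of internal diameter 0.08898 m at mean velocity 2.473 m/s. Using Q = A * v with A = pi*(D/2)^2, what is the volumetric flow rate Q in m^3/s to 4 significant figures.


A = pi*(0.08898/2)^2 = 0.00621834 m^2
Q = 0.00621834 * 2.473 = 0.01538 m^3/s
Therefore the volumetric flow rate Q = 0.01538 m^3/s.


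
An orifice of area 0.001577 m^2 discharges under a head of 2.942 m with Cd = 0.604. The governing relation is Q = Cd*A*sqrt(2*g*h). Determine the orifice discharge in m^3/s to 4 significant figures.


Q = 0.604 * 0.001577 * sqrt(2*9.81*2.942) = 0.007237 m^3/s
Therefore the orifice discharge = 0.007237 m^3/s.


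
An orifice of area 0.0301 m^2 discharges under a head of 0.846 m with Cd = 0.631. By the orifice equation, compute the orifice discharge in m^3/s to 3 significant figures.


Approach: apply the orifice equation, Q = Cd*A*sqrt(2*g*h).
Q = 0.631 * 0.0301 * sqrt(2*9.81*0.846) = 0.0774 m^3/s
Therefore the orifice discharge = 0.0774 m^3/s.


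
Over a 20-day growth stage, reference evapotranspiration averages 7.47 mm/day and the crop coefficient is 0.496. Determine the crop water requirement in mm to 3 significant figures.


Approach: apply the crop water requirement relation, CWR = ET0 * Kc * days.
CWR = 7.47 * 0.496 * 20 = 74.1 mm
Therefore the crop water requirement = 74.1 mm.
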